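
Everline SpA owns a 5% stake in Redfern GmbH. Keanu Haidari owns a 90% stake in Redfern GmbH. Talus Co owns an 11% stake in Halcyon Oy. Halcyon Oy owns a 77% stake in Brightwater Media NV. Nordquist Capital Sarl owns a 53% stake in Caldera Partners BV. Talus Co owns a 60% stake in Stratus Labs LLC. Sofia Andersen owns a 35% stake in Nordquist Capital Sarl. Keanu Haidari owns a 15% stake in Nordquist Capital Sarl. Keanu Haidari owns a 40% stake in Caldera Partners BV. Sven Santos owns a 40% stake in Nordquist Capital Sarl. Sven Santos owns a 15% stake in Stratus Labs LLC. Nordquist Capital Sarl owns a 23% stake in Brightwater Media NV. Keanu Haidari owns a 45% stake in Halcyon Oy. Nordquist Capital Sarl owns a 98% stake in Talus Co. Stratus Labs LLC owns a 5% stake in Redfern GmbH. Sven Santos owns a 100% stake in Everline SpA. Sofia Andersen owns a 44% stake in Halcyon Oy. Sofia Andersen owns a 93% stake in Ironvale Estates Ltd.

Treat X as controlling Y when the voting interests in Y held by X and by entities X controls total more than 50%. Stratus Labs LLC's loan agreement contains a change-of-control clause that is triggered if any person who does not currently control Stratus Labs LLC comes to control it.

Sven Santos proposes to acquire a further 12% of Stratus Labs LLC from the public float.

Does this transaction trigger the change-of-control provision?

The purchase changes only Sven's holdings, so Sven is the only person who could newly come to control Stratus.
Sven holds 100% of Everline, so Sven controls Everline.
In Stratus, Sven's side holds only 15%, not > 50%.
So before the transaction, Sven does not control Stratus.
After the purchase, Sven's direct stake in Stratus rises to 15% + 12% = 27%.
After the transaction, Sven's side holds 27% of Stratus, not > 50%, so Sven still does not control Stratus.
No new person acquires control, so the clause is not triggered.

No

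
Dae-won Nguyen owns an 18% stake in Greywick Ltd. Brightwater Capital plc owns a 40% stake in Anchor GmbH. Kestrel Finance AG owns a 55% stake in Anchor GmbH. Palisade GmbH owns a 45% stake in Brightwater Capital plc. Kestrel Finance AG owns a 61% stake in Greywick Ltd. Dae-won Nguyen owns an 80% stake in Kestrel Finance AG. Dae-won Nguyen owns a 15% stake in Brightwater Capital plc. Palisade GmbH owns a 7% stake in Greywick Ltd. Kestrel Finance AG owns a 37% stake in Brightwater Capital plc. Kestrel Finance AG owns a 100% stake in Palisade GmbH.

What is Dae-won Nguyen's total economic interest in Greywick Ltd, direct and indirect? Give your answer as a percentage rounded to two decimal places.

72.40%

Dae-won reaches Greywick along 3 paths.
Via Kestrel: 80% × 61% = 48.8%.
Via Kestrel → Palisade: 80% × 100% × 7% = 5.6%.
Direct stake: 18% = 18%.
Total: 48.8% + 5.6% + 18% = 72.4%.
Rounded: 72.40%.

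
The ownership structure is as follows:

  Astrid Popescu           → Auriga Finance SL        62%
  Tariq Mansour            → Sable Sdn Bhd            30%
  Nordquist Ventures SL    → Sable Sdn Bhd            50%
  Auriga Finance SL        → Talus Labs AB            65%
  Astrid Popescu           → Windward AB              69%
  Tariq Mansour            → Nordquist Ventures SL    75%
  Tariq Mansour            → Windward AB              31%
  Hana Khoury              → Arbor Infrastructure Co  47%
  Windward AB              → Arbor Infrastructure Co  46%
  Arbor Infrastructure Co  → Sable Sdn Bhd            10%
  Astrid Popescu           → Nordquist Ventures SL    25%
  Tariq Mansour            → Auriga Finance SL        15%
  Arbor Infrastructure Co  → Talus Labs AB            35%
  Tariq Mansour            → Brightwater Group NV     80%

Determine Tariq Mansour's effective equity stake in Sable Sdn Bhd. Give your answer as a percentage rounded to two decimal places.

68.93%

Tariq reaches Sable along 3 paths.
Via Nordquist: 75% × 50% = 37.5%.
Direct stake: 30% = 30%.
Via Windward → Arbor: 31% × 46% × 10% = 1.426%.
Total: 37.5% + 30% + 1.426% = 68.926%.
Rounded: 68.93%.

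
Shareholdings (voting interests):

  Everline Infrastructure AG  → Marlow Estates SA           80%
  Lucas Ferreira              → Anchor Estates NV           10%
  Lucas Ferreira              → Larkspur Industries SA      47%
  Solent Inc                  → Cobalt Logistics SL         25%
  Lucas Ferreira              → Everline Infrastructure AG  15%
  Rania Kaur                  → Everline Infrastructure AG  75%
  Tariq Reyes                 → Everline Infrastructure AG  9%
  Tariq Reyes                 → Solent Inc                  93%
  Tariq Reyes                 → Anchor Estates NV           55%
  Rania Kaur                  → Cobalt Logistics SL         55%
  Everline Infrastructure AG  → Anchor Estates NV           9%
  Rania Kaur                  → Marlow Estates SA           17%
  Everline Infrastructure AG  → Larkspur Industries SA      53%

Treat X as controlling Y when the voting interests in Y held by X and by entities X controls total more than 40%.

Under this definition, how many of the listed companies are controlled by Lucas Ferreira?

Lucas holds 47% of Larkspur, so Lucas controls Larkspur.
No other company's threshold is met.
Lucas controls 1 company.

1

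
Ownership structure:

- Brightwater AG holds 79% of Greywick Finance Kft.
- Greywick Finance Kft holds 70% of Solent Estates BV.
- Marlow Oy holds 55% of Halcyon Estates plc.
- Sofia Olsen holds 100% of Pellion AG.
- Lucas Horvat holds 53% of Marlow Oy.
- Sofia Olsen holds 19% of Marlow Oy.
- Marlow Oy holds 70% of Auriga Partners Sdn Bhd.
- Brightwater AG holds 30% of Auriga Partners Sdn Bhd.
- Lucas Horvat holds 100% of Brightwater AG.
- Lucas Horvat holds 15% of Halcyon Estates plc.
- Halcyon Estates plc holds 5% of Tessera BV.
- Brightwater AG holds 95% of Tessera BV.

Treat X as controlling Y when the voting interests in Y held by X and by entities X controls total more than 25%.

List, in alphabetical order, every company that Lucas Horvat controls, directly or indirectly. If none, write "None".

Auriga Partners Sdn Bhd, Brightwater AG, Greywick Finance Kft, Halcyon Estates plc, Marlow Oy, Solent Estates BV, Tessera BV

Lucas holds 100% of Brightwater, so Lucas controls Brightwater.
Lucas holds 53% of Marlow, so Lucas controls Marlow.
Brightwater holds 79% of Greywick, so Lucas controls Greywick.
Marlow and Lucas together hold 55% + 15% = 70% of Halcyon, so Lucas controls Halcyon.
Brightwater and Halcyon together hold 95% + 5% = 100% of Tessera, so Lucas controls Tessera.
Greywick holds 70% of Solent, so Lucas controls Solent.
Marlow and Brightwater together hold 70% + 30% = 100% of Auriga, so Lucas controls Auriga.
No other company's threshold is met.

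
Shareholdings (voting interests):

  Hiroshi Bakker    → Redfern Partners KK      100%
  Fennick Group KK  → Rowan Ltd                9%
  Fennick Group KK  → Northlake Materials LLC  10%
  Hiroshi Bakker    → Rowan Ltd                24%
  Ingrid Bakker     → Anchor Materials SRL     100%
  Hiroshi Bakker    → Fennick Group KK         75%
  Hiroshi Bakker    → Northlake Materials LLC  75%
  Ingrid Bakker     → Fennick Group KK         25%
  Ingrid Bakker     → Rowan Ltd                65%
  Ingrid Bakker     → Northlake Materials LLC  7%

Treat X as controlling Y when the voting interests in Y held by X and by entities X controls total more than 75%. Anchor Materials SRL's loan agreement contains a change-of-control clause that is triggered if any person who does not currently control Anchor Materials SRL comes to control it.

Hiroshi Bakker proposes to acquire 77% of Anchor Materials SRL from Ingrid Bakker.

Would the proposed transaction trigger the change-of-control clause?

The purchase adds only to Hiroshi's holdings (Ingrid's stake shrinks), so Hiroshi is the only person who could newly come to control Anchor.
Hiroshi holds 100% of Redfern, so Hiroshi controls Redfern.
Neither Hiroshi nor any entity Hiroshi controls holds any voting interest in Anchor.
So before the transaction, Hiroshi does not control Anchor.
After the purchase, Hiroshi holds 77% of Anchor directly, and Ingrid's stake falls to 23%.
Hiroshi holds 77% of Anchor, so Hiroshi controls Anchor.
Hiroshi did not control Anchor before and does after, so the clause is triggered.

Yes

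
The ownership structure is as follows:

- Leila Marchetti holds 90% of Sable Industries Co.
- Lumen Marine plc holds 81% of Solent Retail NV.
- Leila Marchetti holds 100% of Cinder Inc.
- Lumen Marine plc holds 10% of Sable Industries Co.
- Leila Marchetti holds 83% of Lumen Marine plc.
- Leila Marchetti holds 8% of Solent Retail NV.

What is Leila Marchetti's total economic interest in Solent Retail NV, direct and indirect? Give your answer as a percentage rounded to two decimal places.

Leila reaches Solent along 2 paths.
Via Lumen: 83% × 81% = 67.23%.
Direct stake: 8% = 8%.
Total: 67.23% + 8% = 75.23%.

75.23%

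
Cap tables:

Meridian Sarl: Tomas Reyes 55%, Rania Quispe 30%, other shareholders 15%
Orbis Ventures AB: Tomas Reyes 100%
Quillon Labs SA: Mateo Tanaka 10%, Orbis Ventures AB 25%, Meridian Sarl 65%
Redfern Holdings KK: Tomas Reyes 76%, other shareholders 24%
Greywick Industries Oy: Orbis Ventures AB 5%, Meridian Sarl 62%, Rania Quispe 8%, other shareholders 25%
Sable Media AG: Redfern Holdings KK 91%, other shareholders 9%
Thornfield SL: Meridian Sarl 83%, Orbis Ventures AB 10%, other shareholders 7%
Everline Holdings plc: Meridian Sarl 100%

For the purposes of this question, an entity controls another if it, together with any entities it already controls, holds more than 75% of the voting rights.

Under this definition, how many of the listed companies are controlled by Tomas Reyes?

Tomas holds 100% of Orbis, so Tomas controls Orbis.
Tomas holds 76% of Redfern, so Tomas controls Redfern.
Redfern holds 91% of Sable, so Tomas controls Sable.
No other company's threshold is met.
Tomas controls 3 companies.

3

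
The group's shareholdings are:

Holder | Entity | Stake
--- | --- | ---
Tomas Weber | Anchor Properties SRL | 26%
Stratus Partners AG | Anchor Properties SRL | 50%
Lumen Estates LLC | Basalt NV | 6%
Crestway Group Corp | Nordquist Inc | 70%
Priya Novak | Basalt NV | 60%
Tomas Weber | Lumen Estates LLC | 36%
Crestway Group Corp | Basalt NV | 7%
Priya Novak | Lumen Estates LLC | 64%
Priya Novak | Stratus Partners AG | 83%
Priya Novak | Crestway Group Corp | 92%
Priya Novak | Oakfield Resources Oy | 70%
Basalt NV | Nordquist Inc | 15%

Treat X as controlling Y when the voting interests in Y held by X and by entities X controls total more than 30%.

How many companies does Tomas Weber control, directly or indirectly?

1

Tomas holds 36% of Lumen, so Tomas controls Lumen.
No other company's threshold is met.
Tomas controls 1 company.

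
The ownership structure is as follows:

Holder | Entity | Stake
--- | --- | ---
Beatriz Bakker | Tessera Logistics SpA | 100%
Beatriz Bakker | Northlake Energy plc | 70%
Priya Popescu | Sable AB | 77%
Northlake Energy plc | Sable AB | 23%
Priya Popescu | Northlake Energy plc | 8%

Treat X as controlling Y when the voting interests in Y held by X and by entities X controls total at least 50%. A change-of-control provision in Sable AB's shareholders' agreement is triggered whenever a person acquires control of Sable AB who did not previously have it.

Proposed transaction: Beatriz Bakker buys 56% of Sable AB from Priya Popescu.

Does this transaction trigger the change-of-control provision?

Yes

The purchase adds only to Beatriz's holdings (Priya's stake shrinks), so Beatriz is the only person who could newly come to control Sable.
Beatriz holds 100% of Tessera, so Beatriz controls Tessera.
Beatriz holds 70% of Northlake, so Beatriz controls Northlake.
In Sable, Beatriz's side holds only 23%, not ≥ 50%.
So before the transaction, Beatriz does not control Sable.
After the purchase, Beatriz holds 56% of Sable directly, and Priya's stake falls to 21%.
Northlake and Beatriz together hold 23% + 56% = 79% of Sable, so Beatriz controls Sable.
Beatriz did not control Sable before and does after, so the clause is triggered.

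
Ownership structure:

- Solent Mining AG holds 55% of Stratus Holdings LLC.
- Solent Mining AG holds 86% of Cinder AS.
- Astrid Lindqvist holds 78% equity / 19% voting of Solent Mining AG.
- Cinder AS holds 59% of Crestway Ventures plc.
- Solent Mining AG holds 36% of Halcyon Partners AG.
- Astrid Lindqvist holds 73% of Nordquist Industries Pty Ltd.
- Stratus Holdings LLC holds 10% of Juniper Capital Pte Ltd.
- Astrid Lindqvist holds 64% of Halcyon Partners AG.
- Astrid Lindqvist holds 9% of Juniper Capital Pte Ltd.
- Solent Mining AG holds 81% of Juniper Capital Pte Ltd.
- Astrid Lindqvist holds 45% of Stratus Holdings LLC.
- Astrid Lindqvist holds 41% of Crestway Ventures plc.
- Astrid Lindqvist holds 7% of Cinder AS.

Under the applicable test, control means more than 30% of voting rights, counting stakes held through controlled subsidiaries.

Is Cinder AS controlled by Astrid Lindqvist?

No

Astrid holds 45% of Stratus, so Astrid controls Stratus.
Astrid holds 64% of Halcyon, so Astrid controls Halcyon.
Astrid holds 41% of Crestway, so Astrid controls Crestway.
Astrid holds 73% of Nordquist, so Astrid controls Nordquist.
In Cinder, Astrid's side holds only 7%, not > 30%.
So Astrid does not control Cinder.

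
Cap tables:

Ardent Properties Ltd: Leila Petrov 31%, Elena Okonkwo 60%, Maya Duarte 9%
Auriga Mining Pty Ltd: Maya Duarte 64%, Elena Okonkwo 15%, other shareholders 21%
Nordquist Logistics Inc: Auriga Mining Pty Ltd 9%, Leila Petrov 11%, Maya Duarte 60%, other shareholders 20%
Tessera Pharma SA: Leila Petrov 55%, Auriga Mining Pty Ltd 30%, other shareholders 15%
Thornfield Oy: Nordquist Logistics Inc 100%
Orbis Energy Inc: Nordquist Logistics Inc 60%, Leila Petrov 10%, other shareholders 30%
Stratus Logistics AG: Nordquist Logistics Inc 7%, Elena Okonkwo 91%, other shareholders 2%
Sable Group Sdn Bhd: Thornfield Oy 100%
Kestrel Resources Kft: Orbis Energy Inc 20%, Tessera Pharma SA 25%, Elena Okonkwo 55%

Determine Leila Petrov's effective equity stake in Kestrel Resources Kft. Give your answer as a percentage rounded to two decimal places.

Leila reaches Kestrel along 3 paths.
Via Nordquist → Orbis: 11% × 60% × 20% = 1.32%.
Via Orbis: 10% × 20% = 2%.
Via Tessera: 55% × 25% = 13.75%.
Total: 1.32% + 2% + 13.75% = 17.07%.

17.07%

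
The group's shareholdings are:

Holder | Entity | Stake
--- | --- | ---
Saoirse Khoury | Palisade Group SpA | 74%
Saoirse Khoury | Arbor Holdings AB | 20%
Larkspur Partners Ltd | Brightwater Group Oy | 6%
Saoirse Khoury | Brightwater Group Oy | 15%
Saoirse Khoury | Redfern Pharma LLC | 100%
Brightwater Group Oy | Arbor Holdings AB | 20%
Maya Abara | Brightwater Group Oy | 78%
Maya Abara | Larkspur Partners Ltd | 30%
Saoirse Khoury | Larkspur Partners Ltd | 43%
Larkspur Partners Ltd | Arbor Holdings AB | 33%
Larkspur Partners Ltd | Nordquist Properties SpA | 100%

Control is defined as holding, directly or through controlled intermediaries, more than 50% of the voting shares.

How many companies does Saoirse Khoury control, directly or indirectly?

Saoirse holds 74% of Palisade, so Saoirse controls Palisade.
Saoirse holds 100% of Redfern, so Saoirse controls Redfern.
No other company's threshold is met.
Saoirse controls 2 companies.

2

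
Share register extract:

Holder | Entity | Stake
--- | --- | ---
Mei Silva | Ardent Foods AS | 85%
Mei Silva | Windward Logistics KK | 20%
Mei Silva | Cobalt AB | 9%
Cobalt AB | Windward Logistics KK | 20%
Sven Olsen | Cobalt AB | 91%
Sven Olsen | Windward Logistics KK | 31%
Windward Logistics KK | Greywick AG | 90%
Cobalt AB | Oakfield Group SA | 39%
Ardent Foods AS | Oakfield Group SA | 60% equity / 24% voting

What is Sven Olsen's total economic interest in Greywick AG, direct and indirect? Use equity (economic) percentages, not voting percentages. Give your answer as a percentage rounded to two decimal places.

Sven reaches Greywick along 2 paths.
Via Cobalt → Windward: 91% × 20% × 90% = 16.38%.
Via Windward: 31% × 90% = 27.9%.
Total: 16.38% + 27.9% = 44.28%.

44.28%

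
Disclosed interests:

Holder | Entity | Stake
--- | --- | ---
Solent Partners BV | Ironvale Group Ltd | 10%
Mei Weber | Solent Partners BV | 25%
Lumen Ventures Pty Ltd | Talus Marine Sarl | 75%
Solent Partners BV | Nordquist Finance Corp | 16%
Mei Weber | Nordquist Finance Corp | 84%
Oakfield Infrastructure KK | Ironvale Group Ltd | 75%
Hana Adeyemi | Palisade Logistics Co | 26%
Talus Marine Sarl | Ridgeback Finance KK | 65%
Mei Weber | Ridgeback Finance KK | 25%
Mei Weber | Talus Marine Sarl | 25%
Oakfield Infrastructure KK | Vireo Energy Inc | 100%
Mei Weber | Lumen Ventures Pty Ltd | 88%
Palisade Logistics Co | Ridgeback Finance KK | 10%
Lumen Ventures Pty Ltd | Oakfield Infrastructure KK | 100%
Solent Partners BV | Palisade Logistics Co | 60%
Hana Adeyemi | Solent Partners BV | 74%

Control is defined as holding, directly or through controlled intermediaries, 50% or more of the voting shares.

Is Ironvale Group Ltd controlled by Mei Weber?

Yes

Mei holds 88% of Lumen, so Mei controls Lumen.
Lumen holds 100% of Oakfield, so Mei controls Oakfield.
Oakfield holds 75% of Ironvale, so Mei controls Ironvale.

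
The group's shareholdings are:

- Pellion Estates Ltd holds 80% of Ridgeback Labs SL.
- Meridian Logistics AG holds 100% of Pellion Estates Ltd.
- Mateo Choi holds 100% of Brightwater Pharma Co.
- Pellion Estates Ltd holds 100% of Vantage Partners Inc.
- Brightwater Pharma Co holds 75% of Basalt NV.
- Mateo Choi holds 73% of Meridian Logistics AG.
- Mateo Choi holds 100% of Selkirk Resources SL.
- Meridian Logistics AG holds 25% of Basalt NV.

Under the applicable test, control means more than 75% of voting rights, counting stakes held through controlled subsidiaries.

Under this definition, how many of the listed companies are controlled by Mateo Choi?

Mateo holds 100% of Selkirk, so Mateo controls Selkirk.
Mateo holds 100% of Brightwater, so Mateo controls Brightwater.
No other company's threshold is met.
Mateo controls 2 companies.

2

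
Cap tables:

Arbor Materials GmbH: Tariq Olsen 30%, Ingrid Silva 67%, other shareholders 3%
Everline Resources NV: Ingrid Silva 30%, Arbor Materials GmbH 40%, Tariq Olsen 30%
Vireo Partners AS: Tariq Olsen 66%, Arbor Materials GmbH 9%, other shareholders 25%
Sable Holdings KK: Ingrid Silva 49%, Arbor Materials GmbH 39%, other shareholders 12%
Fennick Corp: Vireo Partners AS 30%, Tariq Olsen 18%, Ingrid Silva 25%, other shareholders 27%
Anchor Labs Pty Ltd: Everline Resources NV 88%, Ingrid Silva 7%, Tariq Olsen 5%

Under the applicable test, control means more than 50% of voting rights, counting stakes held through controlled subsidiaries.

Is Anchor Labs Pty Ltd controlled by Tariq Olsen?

No

Tariq holds 66% of Vireo, so Tariq controls Vireo.
In Anchor, Tariq's side holds only 5%, not > 50%.
So Tariq does not control Anchor.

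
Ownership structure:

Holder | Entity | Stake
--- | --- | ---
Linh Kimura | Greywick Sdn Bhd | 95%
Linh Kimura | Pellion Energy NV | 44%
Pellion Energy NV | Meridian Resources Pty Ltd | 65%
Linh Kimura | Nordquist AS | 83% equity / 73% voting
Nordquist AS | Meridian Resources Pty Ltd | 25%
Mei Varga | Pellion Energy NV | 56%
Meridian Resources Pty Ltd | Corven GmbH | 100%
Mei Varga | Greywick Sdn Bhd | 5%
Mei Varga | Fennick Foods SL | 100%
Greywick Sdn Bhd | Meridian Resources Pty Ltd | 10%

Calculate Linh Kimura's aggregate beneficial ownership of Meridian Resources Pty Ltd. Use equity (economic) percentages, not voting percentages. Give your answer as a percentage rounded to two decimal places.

58.85%

Linh reaches Meridian along 3 paths.
Via Pellion: 44% × 65% = 28.6%.
Via Nordquist: 83% × 25% = 20.75%.
Via Greywick: 95% × 10% = 9.5%.
Total: 28.6% + 20.75% + 9.5% = 58.85%.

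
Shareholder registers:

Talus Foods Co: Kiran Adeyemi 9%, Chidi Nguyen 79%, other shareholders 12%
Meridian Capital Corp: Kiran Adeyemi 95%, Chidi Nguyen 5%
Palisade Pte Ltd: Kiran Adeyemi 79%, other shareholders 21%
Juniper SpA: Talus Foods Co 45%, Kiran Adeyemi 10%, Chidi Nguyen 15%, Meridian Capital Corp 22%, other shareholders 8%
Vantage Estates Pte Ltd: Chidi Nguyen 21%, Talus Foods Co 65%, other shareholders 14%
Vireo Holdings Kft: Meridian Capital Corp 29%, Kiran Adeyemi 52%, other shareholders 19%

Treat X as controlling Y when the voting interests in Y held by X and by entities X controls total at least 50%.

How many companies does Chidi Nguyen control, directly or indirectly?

3

Chidi holds 79% of Talus, so Chidi controls Talus.
Talus and Chidi together hold 45% + 15% = 60% of Juniper, so Chidi controls Juniper.
Chidi and Talus together hold 21% + 65% = 86% of Vantage, so Chidi controls Vantage.
No other company's threshold is met.
Chidi controls 3 companies.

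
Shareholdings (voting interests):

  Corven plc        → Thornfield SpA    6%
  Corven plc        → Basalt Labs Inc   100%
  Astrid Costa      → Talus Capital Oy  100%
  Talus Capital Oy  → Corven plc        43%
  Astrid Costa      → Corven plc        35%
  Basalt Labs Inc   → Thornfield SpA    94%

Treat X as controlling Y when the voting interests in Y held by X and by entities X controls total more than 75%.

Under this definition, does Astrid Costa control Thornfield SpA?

Yes

Astrid holds 100% of Talus, so Astrid controls Talus.
Astrid and Talus together hold 35% + 43% = 78% of Corven, so Astrid controls Corven.
Corven holds 100% of Basalt, so Astrid controls Basalt.
Basalt and Corven together hold 94% + 6% = 100% of Thornfield, so Astrid controls Thornfield.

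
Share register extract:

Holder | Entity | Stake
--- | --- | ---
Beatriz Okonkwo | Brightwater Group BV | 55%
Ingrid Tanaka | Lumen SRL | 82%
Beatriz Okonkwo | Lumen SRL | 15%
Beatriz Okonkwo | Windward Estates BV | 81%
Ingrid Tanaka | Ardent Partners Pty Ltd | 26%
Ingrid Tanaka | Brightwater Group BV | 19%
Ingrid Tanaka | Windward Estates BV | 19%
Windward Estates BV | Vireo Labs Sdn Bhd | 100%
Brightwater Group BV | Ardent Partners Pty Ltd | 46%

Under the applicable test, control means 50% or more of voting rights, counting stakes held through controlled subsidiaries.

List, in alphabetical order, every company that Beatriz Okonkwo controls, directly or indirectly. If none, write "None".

Beatriz holds 55% of Brightwater, so Beatriz controls Brightwater.
Beatriz holds 81% of Windward, so Beatriz controls Windward.
Windward holds 100% of Vireo, so Beatriz controls Vireo.
No other company's threshold is met.

Brightwater Group BV, Vireo Labs Sdn Bhd, Windward Estates BV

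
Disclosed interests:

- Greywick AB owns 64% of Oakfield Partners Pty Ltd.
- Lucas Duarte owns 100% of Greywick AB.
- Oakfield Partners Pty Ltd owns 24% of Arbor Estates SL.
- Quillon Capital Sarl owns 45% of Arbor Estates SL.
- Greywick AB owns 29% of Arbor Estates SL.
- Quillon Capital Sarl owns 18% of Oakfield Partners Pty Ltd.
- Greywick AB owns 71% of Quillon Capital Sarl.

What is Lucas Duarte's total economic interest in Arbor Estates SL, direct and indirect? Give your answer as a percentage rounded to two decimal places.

Lucas reaches Arbor along 4 paths.
Via Greywick: 100% × 29% = 29%.
Via Greywick → Quillon: 100% × 71% × 45% = 31.95%.
Via Greywick → Oakfield: 100% × 64% × 24% = 15.36%.
Via Greywick → Quillon → Oakfield: 100% × 71% × 18% × 24% = 3.0672%.
Total: 29% + 31.95% + 15.36% + 3.0672% = 79.3772%.
Rounded: 79.38%.

79.38%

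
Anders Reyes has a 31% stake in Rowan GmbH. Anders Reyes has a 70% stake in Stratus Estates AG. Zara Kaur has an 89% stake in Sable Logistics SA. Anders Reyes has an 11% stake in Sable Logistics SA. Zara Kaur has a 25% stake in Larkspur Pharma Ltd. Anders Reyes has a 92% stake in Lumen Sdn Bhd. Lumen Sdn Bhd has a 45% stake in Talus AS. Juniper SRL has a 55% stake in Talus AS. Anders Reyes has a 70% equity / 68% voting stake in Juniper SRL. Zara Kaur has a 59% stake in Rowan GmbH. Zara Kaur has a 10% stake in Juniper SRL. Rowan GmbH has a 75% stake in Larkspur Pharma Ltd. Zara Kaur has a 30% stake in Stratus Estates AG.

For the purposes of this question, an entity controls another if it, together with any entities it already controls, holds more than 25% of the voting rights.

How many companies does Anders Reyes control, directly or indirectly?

Anders holds 68% of Juniper, so Anders controls Juniper.
Anders holds 70% of Stratus, so Anders controls Stratus.
Anders holds 31% of Rowan, so Anders controls Rowan.
Anders holds 92% of Lumen, so Anders controls Lumen.
Rowan holds 75% of Larkspur, so Anders controls Larkspur.
Lumen and Juniper together hold 45% + 55% = 100% of Talus, so Anders controls Talus.
No other company's threshold is met.
Anders controls 6 companies.

6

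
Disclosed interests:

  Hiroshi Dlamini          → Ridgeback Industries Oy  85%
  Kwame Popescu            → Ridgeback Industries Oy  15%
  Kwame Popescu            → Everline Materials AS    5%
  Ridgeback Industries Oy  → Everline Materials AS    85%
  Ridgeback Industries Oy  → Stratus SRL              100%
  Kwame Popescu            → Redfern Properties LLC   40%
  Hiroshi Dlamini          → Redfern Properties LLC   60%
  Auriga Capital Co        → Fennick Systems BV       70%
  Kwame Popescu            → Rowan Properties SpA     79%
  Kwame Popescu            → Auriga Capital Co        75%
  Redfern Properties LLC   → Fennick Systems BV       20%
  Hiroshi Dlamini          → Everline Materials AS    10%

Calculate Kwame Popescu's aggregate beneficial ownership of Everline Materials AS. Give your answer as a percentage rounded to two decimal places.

Kwame reaches Everline along 2 paths.
Via Ridgeback: 15% × 85% = 12.75%.
Direct stake: 5% = 5%.
Total: 12.75% + 5% = 17.75%.

17.75%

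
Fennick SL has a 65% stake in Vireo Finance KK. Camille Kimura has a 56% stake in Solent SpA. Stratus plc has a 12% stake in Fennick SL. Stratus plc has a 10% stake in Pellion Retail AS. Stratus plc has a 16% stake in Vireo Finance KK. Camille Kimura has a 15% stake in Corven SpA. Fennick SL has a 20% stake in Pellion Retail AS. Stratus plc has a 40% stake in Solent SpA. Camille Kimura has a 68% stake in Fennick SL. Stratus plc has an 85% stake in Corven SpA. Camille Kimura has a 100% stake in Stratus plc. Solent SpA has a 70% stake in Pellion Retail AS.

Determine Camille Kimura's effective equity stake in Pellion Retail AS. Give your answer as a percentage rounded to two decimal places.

93.20%

Camille reaches Pellion along 5 paths.
Via Stratus: 100% × 10% = 10%.
Via Fennick: 68% × 20% = 13.6%.
Via Stratus → Fennick: 100% × 12% × 20% = 2.4%.
Via Solent: 56% × 70% = 39.2%.
Via Stratus → Solent: 100% × 40% × 70% = 28%.
Total: 10% + 13.6% + 2.4% + 39.2% + 28% = 93.2%.
Rounded: 93.20%.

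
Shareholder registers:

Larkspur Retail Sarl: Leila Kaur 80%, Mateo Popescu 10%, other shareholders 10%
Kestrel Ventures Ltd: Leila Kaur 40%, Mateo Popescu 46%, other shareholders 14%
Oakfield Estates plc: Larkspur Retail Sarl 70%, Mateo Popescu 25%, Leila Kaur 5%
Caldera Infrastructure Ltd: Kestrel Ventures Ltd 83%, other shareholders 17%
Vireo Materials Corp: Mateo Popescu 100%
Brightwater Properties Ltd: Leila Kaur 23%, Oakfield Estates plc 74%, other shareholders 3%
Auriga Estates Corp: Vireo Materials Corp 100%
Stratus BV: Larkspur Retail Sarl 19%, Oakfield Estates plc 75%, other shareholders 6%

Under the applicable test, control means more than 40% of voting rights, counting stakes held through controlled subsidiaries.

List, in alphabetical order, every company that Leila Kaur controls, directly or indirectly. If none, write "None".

Brightwater Properties Ltd, Larkspur Retail Sarl, Oakfield Estates plc, Stratus BV

Leila holds 80% of Larkspur, so Leila controls Larkspur.
Larkspur and Leila together hold 70% + 5% = 75% of Oakfield, so Leila controls Oakfield.
Leila and Oakfield together hold 23% + 74% = 97% of Brightwater, so Leila controls Brightwater.
Larkspur and Oakfield together hold 19% + 75% = 94% of Stratus, so Leila controls Stratus.
No other company's threshold is met.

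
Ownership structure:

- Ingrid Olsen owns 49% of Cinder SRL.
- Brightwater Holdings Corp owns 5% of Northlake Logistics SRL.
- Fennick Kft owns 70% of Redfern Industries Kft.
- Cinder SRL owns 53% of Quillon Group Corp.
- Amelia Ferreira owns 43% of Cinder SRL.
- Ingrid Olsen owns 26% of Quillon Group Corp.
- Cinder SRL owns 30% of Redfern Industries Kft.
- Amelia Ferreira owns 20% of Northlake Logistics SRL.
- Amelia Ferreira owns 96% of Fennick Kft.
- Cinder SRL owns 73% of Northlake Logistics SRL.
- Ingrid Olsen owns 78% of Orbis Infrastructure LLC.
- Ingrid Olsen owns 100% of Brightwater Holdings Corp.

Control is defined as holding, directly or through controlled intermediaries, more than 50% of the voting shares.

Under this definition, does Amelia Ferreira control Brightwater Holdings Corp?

No

Amelia holds 96% of Fennick, so Amelia controls Fennick.
Fennick holds 70% of Redfern, so Amelia controls Redfern.
Neither Amelia nor any entity Amelia controls holds any voting interest in Brightwater.
So Amelia does not control Brightwater.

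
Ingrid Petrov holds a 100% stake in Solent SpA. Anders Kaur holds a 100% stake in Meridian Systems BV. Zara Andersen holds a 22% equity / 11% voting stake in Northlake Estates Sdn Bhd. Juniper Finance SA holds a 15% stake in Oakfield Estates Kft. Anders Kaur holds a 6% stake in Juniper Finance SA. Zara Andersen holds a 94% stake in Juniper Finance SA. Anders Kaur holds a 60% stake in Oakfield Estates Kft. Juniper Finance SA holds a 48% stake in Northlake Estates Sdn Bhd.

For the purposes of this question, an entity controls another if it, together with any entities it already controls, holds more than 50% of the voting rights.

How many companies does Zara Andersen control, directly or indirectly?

2

Zara holds 94% of Juniper, so Zara controls Juniper.
Juniper and Zara together hold 48% + 11% = 59% of Northlake, so Zara controls Northlake.
No other company's threshold is met.
Zara controls 2 companies.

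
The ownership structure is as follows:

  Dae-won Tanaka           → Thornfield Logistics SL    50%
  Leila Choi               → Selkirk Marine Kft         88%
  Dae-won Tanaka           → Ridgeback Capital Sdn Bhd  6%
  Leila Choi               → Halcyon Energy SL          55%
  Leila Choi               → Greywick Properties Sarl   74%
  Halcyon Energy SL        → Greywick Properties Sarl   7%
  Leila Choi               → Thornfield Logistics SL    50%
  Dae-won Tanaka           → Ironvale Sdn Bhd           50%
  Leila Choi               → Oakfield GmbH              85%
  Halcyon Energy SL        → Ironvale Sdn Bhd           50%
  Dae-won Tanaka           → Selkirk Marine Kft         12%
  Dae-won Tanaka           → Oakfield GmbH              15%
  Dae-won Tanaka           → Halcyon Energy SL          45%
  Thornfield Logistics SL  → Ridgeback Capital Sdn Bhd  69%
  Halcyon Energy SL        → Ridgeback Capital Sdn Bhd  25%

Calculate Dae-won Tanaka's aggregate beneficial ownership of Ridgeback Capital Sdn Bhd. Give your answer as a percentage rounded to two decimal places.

Dae-won reaches Ridgeback along 3 paths.
Via Thornfield: 50% × 69% = 34.5%.
Direct stake: 6% = 6%.
Via Halcyon: 45% × 25% = 11.25%.
Total: 34.5% + 6% + 11.25% = 51.75%.

51.75%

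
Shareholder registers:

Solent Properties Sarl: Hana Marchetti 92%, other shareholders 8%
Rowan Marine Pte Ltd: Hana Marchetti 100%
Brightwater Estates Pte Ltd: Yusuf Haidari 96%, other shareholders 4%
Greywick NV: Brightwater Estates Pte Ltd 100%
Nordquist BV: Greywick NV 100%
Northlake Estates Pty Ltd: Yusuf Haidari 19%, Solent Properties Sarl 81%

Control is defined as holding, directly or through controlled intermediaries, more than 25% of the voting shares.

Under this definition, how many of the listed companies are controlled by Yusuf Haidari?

Yusuf holds 96% of Brightwater, so Yusuf controls Brightwater.
Brightwater holds 100% of Greywick, so Yusuf controls Greywick.
Greywick holds 100% of Nordquist, so Yusuf controls Nordquist.
No other company's threshold is met.
Yusuf controls 3 companies.

3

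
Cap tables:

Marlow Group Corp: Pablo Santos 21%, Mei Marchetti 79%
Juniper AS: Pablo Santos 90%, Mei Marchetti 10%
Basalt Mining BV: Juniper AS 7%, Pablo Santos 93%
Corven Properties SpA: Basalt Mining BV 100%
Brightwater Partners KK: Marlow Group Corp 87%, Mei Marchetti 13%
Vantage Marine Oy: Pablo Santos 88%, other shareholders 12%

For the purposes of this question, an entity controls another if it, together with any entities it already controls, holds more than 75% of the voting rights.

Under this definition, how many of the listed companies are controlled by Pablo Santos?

Pablo holds 90% of Juniper, so Pablo controls Juniper.
Juniper and Pablo together hold 7% + 93% = 100% of Basalt, so Pablo controls Basalt.
Basalt holds 100% of Corven, so Pablo controls Corven.
Pablo holds 88% of Vantage, so Pablo controls Vantage.
No other company's threshold is met.
Pablo controls 4 companies.

4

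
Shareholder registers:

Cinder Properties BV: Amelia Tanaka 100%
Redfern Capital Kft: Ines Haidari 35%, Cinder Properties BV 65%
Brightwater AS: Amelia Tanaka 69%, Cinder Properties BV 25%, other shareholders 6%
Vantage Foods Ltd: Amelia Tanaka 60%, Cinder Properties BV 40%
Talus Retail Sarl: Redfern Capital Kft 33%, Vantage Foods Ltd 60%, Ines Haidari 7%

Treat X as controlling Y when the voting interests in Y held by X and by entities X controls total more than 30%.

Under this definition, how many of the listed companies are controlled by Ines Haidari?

2

Ines holds 35% of Redfern, so Ines controls Redfern.
Redfern and Ines together hold 33% + 7% = 40% of Talus, so Ines controls Talus.
No other company's threshold is met.
Ines controls 2 companies.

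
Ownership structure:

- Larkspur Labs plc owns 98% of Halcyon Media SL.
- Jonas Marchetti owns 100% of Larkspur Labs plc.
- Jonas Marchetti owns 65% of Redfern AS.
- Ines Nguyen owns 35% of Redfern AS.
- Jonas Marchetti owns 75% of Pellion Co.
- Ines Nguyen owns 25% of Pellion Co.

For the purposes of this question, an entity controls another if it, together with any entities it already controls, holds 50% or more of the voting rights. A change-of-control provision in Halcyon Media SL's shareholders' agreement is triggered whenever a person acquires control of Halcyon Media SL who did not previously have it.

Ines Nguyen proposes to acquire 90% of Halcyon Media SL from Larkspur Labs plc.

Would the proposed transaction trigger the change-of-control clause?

The purchase adds only to Ines's holdings (Larkspur's stake shrinks), so Ines is the only person who could newly come to control Halcyon.
Ines's largest direct stake is 35% in Redfern, which does not meet the threshold, so Ines controls no company.
Neither Ines nor any entity Ines controls holds any voting interest in Halcyon.
So before the transaction, Ines does not control Halcyon.
After the purchase, Ines holds 90% of Halcyon directly, and Larkspur's stake falls to 8%.
Ines holds 90% of Halcyon, so Ines controls Halcyon.
Ines did not control Halcyon before and does after, so the clause is triggered.

Yes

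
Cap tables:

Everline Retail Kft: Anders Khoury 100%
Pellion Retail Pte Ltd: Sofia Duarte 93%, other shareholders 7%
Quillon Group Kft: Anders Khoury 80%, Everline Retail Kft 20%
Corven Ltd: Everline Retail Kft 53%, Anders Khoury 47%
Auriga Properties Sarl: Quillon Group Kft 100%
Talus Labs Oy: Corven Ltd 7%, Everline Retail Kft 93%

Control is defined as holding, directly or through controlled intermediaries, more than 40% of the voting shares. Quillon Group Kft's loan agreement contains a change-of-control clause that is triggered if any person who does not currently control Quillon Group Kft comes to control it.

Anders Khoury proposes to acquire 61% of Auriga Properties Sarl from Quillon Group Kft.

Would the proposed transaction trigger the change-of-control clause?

No

The purchase adds only to Anders's holdings (Quillon's stake shrinks), so Anders is the only person who could newly come to control Quillon.
Anders holds 100% of Everline, so Anders controls Everline.
Anders and Everline together hold 80% + 20% = 100% of Quillon, so Anders controls Quillon.
So Anders already controls Quillon before the transaction.
After the purchase, Anders holds 61% of Auriga directly, and Quillon's stake falls to 39%.
Anders controlled Quillon already, so this is not a new person acquiring control; every other person's position is unchanged or reduced.
No new person acquires control, so the clause is not triggered.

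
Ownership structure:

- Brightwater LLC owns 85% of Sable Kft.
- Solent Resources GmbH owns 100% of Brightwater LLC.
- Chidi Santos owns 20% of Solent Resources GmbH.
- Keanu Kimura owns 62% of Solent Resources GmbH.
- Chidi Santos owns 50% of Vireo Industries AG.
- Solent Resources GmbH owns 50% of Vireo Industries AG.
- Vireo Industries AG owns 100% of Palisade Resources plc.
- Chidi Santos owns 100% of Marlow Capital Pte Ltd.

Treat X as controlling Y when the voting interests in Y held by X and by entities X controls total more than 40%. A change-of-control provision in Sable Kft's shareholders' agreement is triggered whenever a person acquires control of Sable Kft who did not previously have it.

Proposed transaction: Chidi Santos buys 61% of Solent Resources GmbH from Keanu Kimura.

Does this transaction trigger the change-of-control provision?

Yes

The purchase adds only to Chidi's holdings (Keanu's stake shrinks), so Chidi is the only person who could newly come to control Sable.
Chidi holds 50% of Vireo, so Chidi controls Vireo.
Vireo holds 100% of Palisade, so Chidi controls Palisade.
Chidi holds 100% of Marlow, so Chidi controls Marlow.
Neither Chidi nor any entity Chidi controls holds any voting interest in Sable.
So before the transaction, Chidi does not control Sable.
After the purchase, Chidi's direct stake in Solent rises to 20% + 61% = 81%, and Keanu's stake falls to 1%.
Chidi holds 81% of Solent, so Chidi controls Solent.
Solent holds 100% of Brightwater, so Chidi controls Brightwater.
Brightwater holds 85% of Sable, so Chidi controls Sable.
Chidi did not control Sable before and does after, so the clause is triggered.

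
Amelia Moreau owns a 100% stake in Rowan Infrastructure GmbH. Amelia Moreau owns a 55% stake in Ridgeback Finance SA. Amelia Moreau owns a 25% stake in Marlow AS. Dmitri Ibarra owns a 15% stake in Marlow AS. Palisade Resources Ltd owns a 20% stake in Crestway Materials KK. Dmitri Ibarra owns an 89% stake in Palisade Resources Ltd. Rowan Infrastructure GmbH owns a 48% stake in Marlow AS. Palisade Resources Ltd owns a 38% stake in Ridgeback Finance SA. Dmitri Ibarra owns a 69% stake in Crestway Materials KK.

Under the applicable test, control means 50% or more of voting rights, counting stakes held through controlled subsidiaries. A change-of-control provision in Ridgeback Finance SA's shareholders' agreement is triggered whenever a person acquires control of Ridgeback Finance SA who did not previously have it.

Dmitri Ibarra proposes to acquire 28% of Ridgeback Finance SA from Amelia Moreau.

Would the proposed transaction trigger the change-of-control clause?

Yes

The purchase adds only to Dmitri's holdings (Amelia's stake shrinks), so Dmitri is the only person who could newly come to control Ridgeback.
Dmitri holds 89% of Palisade, so Dmitri controls Palisade.
Dmitri and Palisade together hold 69% + 20% = 89% of Crestway, so Dmitri controls Crestway.
In Ridgeback, Dmitri's side holds only 38%, not ≥ 50%.
So before the transaction, Dmitri does not control Ridgeback.
After the purchase, Dmitri holds 28% of Ridgeback directly, and Amelia's stake falls to 27%.
Palisade and Dmitri together hold 38% + 28% = 66% of Ridgeback, so Dmitri controls Ridgeback.
Dmitri did not control Ridgeback before and does after, so the clause is triggered.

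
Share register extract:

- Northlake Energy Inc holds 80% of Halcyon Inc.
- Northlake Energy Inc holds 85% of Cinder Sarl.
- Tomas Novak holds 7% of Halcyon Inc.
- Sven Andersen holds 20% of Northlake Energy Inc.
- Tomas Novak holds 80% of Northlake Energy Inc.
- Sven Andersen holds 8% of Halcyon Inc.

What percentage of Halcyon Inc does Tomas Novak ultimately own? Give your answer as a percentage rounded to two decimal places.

Tomas reaches Halcyon along 2 paths.
Via Northlake: 80% × 80% = 64%.
Direct stake: 7% = 7%.
Total: 64% + 7% = 71%.
Rounded: 71.00%.

71.00%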